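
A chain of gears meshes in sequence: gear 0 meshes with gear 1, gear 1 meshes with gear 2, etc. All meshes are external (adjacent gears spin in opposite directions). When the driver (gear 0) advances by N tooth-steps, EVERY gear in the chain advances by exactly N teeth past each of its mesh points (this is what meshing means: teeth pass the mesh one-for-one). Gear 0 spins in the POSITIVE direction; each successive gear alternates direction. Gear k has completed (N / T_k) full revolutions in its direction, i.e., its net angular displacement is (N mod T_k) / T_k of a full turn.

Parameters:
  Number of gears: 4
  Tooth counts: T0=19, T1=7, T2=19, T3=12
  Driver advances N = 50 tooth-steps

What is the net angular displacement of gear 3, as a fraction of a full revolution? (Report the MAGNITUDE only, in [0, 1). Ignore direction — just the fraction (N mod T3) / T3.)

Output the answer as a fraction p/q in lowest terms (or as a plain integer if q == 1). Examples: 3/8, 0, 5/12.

Chain of 4 gears, tooth counts: [19, 7, 19, 12]
  gear 0: T0=19, direction=positive, advance = 50 mod 19 = 12 teeth = 12/19 turn
  gear 1: T1=7, direction=negative, advance = 50 mod 7 = 1 teeth = 1/7 turn
  gear 2: T2=19, direction=positive, advance = 50 mod 19 = 12 teeth = 12/19 turn
  gear 3: T3=12, direction=negative, advance = 50 mod 12 = 2 teeth = 2/12 turn
Gear 3: 50 mod 12 = 2
Fraction = 2 / 12 = 1/6 (gcd(2,12)=2) = 1/6

Answer: 1/6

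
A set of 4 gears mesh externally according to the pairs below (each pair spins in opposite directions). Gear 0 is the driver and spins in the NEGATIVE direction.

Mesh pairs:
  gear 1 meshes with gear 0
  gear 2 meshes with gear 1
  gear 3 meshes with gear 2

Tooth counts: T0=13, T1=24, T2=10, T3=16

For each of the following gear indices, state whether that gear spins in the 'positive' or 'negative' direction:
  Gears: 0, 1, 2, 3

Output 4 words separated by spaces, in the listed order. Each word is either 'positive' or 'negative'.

Gear 0 (driver): negative (depth 0)
  gear 1: meshes with gear 0 -> depth 1 -> positive (opposite of gear 0)
  gear 2: meshes with gear 1 -> depth 2 -> negative (opposite of gear 1)
  gear 3: meshes with gear 2 -> depth 3 -> positive (opposite of gear 2)
Queried indices 0, 1, 2, 3 -> negative, positive, negative, positive

Answer: negative positive negative positive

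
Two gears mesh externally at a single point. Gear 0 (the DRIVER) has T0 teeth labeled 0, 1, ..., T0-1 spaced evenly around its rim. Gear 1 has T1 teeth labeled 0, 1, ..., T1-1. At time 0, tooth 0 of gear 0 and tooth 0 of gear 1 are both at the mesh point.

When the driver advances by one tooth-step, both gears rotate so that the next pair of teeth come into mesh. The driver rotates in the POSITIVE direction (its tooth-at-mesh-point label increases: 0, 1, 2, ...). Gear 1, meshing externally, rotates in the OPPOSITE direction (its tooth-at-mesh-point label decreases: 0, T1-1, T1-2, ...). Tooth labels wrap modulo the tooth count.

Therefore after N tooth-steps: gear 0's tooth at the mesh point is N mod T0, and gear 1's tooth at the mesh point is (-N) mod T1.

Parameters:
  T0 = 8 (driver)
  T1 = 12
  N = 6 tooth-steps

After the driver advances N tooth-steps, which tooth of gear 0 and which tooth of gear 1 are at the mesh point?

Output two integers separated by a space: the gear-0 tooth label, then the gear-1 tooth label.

Gear 0 (driver, T0=8): tooth at mesh = N mod T0
  6 = 0 * 8 + 6, so 6 mod 8 = 6
  gear 0 tooth = 6
Gear 1 (driven, T1=12): tooth at mesh = (-N) mod T1
  6 = 0 * 12 + 6, so 6 mod 12 = 6
  (-6) mod 12 = (-6) mod 12 = 12 - 6 = 6
Mesh after 6 steps: gear-0 tooth 6 meets gear-1 tooth 6

Answer: 6 6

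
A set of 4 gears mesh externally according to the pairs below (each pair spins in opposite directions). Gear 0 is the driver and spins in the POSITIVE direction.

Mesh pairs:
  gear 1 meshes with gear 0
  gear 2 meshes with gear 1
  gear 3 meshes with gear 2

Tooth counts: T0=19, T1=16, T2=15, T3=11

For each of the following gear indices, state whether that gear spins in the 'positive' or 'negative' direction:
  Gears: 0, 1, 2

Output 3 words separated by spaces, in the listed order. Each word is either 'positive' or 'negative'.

Gear 0 (driver): positive (depth 0)
  gear 1: meshes with gear 0 -> depth 1 -> negative (opposite of gear 0)
  gear 2: meshes with gear 1 -> depth 2 -> positive (opposite of gear 1)
  gear 3: meshes with gear 2 -> depth 3 -> negative (opposite of gear 2)
Queried indices 0, 1, 2 -> positive, negative, positive

Answer: positive negative positive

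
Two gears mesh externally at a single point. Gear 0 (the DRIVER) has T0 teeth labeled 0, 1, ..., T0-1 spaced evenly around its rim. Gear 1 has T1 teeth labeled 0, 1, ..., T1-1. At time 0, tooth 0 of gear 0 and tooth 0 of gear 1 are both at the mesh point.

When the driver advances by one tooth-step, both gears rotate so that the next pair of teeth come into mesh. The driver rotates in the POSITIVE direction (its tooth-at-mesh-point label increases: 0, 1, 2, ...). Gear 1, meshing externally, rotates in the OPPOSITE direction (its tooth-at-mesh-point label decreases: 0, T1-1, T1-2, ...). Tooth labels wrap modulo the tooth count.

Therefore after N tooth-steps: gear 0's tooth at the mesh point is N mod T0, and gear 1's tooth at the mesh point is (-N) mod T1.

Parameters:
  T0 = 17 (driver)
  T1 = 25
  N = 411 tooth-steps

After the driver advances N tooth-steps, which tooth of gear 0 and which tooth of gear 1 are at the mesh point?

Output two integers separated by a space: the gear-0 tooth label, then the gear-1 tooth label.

Gear 0 (driver, T0=17): tooth at mesh = N mod T0
  411 = 24 * 17 + 3, so 411 mod 17 = 3
  gear 0 tooth = 3
Gear 1 (driven, T1=25): tooth at mesh = (-N) mod T1
  411 = 16 * 25 + 11, so 411 mod 25 = 11
  (-411) mod 25 = (-11) mod 25 = 25 - 11 = 14
Mesh after 411 steps: gear-0 tooth 3 meets gear-1 tooth 14

Answer: 3 14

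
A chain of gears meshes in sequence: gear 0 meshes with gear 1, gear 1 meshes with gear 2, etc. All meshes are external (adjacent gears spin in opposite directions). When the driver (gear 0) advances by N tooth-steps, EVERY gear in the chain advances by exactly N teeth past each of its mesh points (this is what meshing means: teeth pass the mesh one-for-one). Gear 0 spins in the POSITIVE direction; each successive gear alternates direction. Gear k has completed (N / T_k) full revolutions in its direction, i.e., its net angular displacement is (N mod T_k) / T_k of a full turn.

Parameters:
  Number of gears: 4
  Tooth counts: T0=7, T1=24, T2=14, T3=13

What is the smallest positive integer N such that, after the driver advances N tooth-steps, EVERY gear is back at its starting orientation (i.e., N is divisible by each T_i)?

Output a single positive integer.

Answer: 2184

Derivation:
Gear k returns to start when N is a multiple of T_k.
All gears at start simultaneously when N is a common multiple of [7, 24, 14, 13]; the smallest such N is lcm(7, 24, 14, 13).
Start: lcm = T0 = 7
Fold in T1=24: gcd(7, 24) = 1; lcm(7, 24) = 7 * 24 / 1 = 168 / 1 = 168
Fold in T2=14: gcd(168, 14) = 14; lcm(168, 14) = 168 * 14 / 14 = 2352 / 14 = 168
Fold in T3=13: gcd(168, 13) = 1; lcm(168, 13) = 168 * 13 / 1 = 2184 / 1 = 2184
Full cycle length = 2184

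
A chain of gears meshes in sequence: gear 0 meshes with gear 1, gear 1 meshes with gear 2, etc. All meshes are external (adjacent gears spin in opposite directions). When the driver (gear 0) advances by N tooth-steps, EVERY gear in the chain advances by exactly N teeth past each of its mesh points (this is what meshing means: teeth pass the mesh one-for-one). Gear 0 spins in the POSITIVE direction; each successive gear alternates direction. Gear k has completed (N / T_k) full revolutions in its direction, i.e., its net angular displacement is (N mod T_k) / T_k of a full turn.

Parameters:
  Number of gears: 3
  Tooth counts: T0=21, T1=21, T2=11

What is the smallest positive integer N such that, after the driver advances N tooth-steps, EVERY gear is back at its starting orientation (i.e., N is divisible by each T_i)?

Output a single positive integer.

Answer: 231

Derivation:
Gear k returns to start when N is a multiple of T_k.
All gears at start simultaneously when N is a common multiple of [21, 21, 11]; the smallest such N is lcm(21, 21, 11).
Start: lcm = T0 = 21
Fold in T1=21: gcd(21, 21) = 21; lcm(21, 21) = 21 * 21 / 21 = 441 / 21 = 21
Fold in T2=11: gcd(21, 11) = 1; lcm(21, 11) = 21 * 11 / 1 = 231 / 1 = 231
Full cycle length = 231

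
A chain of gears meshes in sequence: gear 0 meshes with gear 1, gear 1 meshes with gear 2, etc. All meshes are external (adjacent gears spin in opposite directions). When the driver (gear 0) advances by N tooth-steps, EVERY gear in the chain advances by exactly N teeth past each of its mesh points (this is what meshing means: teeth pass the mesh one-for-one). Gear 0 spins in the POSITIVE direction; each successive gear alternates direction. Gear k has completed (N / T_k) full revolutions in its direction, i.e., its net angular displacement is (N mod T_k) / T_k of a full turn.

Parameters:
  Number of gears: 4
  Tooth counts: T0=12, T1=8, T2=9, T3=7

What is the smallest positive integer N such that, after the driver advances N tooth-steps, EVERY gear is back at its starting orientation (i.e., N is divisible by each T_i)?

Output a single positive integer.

Answer: 504

Derivation:
Gear k returns to start when N is a multiple of T_k.
All gears at start simultaneously when N is a common multiple of [12, 8, 9, 7]; the smallest such N is lcm(12, 8, 9, 7).
Start: lcm = T0 = 12
Fold in T1=8: gcd(12, 8) = 4; lcm(12, 8) = 12 * 8 / 4 = 96 / 4 = 24
Fold in T2=9: gcd(24, 9) = 3; lcm(24, 9) = 24 * 9 / 3 = 216 / 3 = 72
Fold in T3=7: gcd(72, 7) = 1; lcm(72, 7) = 72 * 7 / 1 = 504 / 1 = 504
Full cycle length = 504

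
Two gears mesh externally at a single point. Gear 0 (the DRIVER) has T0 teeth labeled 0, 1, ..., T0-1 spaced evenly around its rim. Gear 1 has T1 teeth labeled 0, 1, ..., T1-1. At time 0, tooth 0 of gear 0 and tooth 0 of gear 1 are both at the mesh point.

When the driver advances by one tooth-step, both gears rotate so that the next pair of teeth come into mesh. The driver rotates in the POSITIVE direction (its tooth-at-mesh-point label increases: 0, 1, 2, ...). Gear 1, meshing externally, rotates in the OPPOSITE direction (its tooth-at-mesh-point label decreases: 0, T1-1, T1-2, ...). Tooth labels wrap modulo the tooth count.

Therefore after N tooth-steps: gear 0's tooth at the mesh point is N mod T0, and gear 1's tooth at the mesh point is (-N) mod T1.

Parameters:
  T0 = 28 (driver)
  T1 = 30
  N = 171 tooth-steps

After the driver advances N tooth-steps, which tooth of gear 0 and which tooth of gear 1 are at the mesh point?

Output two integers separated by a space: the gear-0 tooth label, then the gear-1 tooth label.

Gear 0 (driver, T0=28): tooth at mesh = N mod T0
  171 = 6 * 28 + 3, so 171 mod 28 = 3
  gear 0 tooth = 3
Gear 1 (driven, T1=30): tooth at mesh = (-N) mod T1
  171 = 5 * 30 + 21, so 171 mod 30 = 21
  (-171) mod 30 = (-21) mod 30 = 30 - 21 = 9
Mesh after 171 steps: gear-0 tooth 3 meets gear-1 tooth 9

Answer: 3 9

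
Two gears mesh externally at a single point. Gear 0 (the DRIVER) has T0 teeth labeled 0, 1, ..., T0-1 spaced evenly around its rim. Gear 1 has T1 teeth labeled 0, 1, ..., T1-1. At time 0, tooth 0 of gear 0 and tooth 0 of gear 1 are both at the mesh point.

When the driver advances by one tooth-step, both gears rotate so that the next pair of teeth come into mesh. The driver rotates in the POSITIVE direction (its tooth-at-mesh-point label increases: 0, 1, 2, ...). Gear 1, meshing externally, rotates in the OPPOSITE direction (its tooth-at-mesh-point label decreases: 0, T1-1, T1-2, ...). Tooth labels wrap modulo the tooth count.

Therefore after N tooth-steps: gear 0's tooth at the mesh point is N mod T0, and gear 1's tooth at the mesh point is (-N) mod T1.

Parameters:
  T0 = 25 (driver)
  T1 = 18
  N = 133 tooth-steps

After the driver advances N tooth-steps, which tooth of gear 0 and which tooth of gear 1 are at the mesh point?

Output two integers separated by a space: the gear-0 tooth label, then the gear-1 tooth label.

Gear 0 (driver, T0=25): tooth at mesh = N mod T0
  133 = 5 * 25 + 8, so 133 mod 25 = 8
  gear 0 tooth = 8
Gear 1 (driven, T1=18): tooth at mesh = (-N) mod T1
  133 = 7 * 18 + 7, so 133 mod 18 = 7
  (-133) mod 18 = (-7) mod 18 = 18 - 7 = 11
Mesh after 133 steps: gear-0 tooth 8 meets gear-1 tooth 11

Answer: 8 11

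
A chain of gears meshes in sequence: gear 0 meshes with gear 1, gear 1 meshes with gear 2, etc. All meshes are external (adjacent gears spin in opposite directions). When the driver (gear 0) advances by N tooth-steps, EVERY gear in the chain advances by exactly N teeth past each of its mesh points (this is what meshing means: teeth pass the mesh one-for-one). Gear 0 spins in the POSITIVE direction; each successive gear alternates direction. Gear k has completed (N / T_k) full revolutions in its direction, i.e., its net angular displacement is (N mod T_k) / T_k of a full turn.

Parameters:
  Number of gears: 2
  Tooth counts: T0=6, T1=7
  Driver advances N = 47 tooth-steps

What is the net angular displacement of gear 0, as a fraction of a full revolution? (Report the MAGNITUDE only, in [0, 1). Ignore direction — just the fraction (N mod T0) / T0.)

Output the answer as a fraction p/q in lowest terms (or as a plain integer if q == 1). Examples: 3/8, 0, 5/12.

Chain of 2 gears, tooth counts: [6, 7]
  gear 0: T0=6, direction=positive, advance = 47 mod 6 = 5 teeth = 5/6 turn
  gear 1: T1=7, direction=negative, advance = 47 mod 7 = 5 teeth = 5/7 turn
Gear 0: 47 mod 6 = 5
Fraction = 5 / 6 = 5/6 (gcd(5,6)=1) = 5/6

Answer: 5/6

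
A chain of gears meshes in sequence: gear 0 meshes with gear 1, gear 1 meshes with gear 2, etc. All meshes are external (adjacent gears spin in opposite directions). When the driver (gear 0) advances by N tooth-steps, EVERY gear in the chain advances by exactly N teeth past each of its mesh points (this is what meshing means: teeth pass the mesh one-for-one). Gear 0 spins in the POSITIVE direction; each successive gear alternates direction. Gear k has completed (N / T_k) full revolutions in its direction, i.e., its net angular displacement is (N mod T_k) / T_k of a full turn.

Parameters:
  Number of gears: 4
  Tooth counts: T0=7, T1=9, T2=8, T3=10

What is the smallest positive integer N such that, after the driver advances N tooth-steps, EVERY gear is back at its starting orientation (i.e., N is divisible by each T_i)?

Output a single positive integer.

Gear k returns to start when N is a multiple of T_k.
All gears at start simultaneously when N is a common multiple of [7, 9, 8, 10]; the smallest such N is lcm(7, 9, 8, 10).
Start: lcm = T0 = 7
Fold in T1=9: gcd(7, 9) = 1; lcm(7, 9) = 7 * 9 / 1 = 63 / 1 = 63
Fold in T2=8: gcd(63, 8) = 1; lcm(63, 8) = 63 * 8 / 1 = 504 / 1 = 504
Fold in T3=10: gcd(504, 10) = 2; lcm(504, 10) = 504 * 10 / 2 = 5040 / 2 = 2520
Full cycle length = 2520

Answer: 2520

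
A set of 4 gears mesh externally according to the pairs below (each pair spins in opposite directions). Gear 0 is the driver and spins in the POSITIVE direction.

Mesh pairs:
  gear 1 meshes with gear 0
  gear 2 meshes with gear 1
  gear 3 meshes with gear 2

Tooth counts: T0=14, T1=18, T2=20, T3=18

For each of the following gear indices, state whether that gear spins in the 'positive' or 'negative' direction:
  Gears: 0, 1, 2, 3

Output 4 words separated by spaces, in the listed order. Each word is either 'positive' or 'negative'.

Gear 0 (driver): positive (depth 0)
  gear 1: meshes with gear 0 -> depth 1 -> negative (opposite of gear 0)
  gear 2: meshes with gear 1 -> depth 2 -> positive (opposite of gear 1)
  gear 3: meshes with gear 2 -> depth 3 -> negative (opposite of gear 2)
Queried indices 0, 1, 2, 3 -> positive, negative, positive, negative

Answer: positive negative positive negative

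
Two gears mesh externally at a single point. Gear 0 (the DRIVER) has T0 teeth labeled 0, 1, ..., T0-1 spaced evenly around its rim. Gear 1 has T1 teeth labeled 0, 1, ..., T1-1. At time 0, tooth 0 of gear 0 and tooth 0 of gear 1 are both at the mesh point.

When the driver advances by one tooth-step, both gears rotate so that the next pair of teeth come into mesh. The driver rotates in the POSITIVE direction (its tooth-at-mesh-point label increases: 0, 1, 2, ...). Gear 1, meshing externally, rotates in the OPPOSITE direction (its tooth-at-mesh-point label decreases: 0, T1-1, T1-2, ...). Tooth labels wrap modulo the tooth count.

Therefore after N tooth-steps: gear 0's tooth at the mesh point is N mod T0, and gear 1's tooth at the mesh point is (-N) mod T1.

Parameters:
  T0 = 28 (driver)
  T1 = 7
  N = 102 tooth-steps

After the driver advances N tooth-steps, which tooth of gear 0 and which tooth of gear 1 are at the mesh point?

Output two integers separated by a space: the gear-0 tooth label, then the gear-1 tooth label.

Gear 0 (driver, T0=28): tooth at mesh = N mod T0
  102 = 3 * 28 + 18, so 102 mod 28 = 18
  gear 0 tooth = 18
Gear 1 (driven, T1=7): tooth at mesh = (-N) mod T1
  102 = 14 * 7 + 4, so 102 mod 7 = 4
  (-102) mod 7 = (-4) mod 7 = 7 - 4 = 3
Mesh after 102 steps: gear-0 tooth 18 meets gear-1 tooth 3

Answer: 18 3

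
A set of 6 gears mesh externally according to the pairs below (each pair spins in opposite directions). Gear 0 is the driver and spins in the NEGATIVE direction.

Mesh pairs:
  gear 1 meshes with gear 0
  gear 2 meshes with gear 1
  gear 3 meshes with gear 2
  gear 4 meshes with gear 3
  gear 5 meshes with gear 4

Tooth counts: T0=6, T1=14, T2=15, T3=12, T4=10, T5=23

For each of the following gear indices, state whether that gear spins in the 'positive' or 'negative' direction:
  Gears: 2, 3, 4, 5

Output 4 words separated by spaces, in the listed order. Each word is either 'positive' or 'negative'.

Gear 0 (driver): negative (depth 0)
  gear 1: meshes with gear 0 -> depth 1 -> positive (opposite of gear 0)
  gear 2: meshes with gear 1 -> depth 2 -> negative (opposite of gear 1)
  gear 3: meshes with gear 2 -> depth 3 -> positive (opposite of gear 2)
  gear 4: meshes with gear 3 -> depth 4 -> negative (opposite of gear 3)
  gear 5: meshes with gear 4 -> depth 5 -> positive (opposite of gear 4)
Queried indices 2, 3, 4, 5 -> negative, positive, negative, positive

Answer: negative positive negative positive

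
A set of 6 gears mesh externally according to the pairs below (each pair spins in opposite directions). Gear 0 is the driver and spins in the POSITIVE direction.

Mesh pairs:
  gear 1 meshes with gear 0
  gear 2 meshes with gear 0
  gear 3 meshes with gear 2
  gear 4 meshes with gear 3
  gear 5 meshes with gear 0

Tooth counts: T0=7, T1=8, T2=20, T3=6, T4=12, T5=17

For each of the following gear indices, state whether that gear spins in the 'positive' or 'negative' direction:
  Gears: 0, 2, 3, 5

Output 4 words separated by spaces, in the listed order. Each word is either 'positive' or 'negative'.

Answer: positive negative positive negative

Derivation:
Gear 0 (driver): positive (depth 0)
  gear 1: meshes with gear 0 -> depth 1 -> negative (opposite of gear 0)
  gear 2: meshes with gear 0 -> depth 1 -> negative (opposite of gear 0)
  gear 3: meshes with gear 2 -> depth 2 -> positive (opposite of gear 2)
  gear 4: meshes with gear 3 -> depth 3 -> negative (opposite of gear 3)
  gear 5: meshes with gear 0 -> depth 1 -> negative (opposite of gear 0)
Queried indices 0, 2, 3, 5 -> positive, negative, positive, negative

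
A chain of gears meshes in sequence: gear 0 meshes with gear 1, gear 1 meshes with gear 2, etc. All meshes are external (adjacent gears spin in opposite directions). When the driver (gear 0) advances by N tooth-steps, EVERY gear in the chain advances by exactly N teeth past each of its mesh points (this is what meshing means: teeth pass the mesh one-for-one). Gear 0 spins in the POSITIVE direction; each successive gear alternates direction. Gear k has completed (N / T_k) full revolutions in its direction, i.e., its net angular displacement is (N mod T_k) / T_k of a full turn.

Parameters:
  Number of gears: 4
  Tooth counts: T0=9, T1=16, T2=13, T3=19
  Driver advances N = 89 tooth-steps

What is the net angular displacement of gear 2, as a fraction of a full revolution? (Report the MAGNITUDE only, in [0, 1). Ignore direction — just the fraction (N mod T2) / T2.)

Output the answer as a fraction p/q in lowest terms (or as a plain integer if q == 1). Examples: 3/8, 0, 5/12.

Answer: 11/13

Derivation:
Chain of 4 gears, tooth counts: [9, 16, 13, 19]
  gear 0: T0=9, direction=positive, advance = 89 mod 9 = 8 teeth = 8/9 turn
  gear 1: T1=16, direction=negative, advance = 89 mod 16 = 9 teeth = 9/16 turn
  gear 2: T2=13, direction=positive, advance = 89 mod 13 = 11 teeth = 11/13 turn
  gear 3: T3=19, direction=negative, advance = 89 mod 19 = 13 teeth = 13/19 turn
Gear 2: 89 mod 13 = 11
Fraction = 11 / 13 = 11/13 (gcd(11,13)=1) = 11/13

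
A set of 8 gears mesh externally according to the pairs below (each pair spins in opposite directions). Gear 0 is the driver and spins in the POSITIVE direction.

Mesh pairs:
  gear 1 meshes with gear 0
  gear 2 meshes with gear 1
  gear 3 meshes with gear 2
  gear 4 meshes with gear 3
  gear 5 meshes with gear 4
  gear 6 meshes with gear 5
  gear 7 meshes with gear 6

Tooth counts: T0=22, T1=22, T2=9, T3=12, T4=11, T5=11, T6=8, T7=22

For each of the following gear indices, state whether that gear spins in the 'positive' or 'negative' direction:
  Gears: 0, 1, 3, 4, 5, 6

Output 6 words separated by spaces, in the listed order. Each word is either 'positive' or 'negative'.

Gear 0 (driver): positive (depth 0)
  gear 1: meshes with gear 0 -> depth 1 -> negative (opposite of gear 0)
  gear 2: meshes with gear 1 -> depth 2 -> positive (opposite of gear 1)
  gear 3: meshes with gear 2 -> depth 3 -> negative (opposite of gear 2)
  gear 4: meshes with gear 3 -> depth 4 -> positive (opposite of gear 3)
  gear 5: meshes with gear 4 -> depth 5 -> negative (opposite of gear 4)
  gear 6: meshes with gear 5 -> depth 6 -> positive (opposite of gear 5)
  gear 7: meshes with gear 6 -> depth 7 -> negative (opposite of gear 6)
Queried indices 0, 1, 3, 4, 5, 6 -> positive, negative, negative, positive, negative, positive

Answer: positive negative negative positive negative positive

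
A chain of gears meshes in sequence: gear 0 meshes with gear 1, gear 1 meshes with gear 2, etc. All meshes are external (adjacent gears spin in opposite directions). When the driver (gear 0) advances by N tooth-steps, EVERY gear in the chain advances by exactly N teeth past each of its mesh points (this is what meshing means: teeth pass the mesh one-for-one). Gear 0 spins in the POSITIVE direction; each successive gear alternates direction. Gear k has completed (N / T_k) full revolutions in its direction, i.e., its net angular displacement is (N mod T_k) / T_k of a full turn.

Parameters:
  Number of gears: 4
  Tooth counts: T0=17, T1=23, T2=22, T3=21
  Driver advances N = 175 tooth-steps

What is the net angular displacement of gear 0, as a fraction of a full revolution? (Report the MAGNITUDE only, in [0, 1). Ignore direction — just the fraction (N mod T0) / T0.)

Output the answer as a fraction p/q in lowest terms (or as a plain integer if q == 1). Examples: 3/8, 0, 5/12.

Chain of 4 gears, tooth counts: [17, 23, 22, 21]
  gear 0: T0=17, direction=positive, advance = 175 mod 17 = 5 teeth = 5/17 turn
  gear 1: T1=23, direction=negative, advance = 175 mod 23 = 14 teeth = 14/23 turn
  gear 2: T2=22, direction=positive, advance = 175 mod 22 = 21 teeth = 21/22 turn
  gear 3: T3=21, direction=negative, advance = 175 mod 21 = 7 teeth = 7/21 turn
Gear 0: 175 mod 17 = 5
Fraction = 5 / 17 = 5/17 (gcd(5,17)=1) = 5/17

Answer: 5/17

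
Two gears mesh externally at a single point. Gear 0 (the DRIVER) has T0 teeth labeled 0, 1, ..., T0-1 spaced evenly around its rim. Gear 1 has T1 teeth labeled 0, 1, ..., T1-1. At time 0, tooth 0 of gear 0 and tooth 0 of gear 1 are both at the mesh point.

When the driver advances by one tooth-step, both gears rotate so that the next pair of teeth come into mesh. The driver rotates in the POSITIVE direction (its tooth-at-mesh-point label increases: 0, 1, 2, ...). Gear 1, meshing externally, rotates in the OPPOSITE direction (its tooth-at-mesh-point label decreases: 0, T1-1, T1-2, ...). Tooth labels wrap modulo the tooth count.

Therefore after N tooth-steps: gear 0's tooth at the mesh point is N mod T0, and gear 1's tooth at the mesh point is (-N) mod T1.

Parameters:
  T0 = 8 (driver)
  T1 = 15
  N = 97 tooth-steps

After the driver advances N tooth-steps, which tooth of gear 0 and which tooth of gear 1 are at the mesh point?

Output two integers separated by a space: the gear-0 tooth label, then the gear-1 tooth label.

Answer: 1 8

Derivation:
Gear 0 (driver, T0=8): tooth at mesh = N mod T0
  97 = 12 * 8 + 1, so 97 mod 8 = 1
  gear 0 tooth = 1
Gear 1 (driven, T1=15): tooth at mesh = (-N) mod T1
  97 = 6 * 15 + 7, so 97 mod 15 = 7
  (-97) mod 15 = (-7) mod 15 = 15 - 7 = 8
Mesh after 97 steps: gear-0 tooth 1 meets gear-1 tooth 8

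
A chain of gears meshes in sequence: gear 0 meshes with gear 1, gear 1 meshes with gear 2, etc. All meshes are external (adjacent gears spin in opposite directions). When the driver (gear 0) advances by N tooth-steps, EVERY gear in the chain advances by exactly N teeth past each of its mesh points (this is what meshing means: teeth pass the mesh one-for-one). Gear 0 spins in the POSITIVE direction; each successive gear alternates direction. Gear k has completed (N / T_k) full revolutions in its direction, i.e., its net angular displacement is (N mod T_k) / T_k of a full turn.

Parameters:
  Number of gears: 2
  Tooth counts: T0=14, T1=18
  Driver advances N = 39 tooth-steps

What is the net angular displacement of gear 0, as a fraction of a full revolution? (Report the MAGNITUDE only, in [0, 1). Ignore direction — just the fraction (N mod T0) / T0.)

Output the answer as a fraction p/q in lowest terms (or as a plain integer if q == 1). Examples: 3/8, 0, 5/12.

Answer: 11/14

Derivation:
Chain of 2 gears, tooth counts: [14, 18]
  gear 0: T0=14, direction=positive, advance = 39 mod 14 = 11 teeth = 11/14 turn
  gear 1: T1=18, direction=negative, advance = 39 mod 18 = 3 teeth = 3/18 turn
Gear 0: 39 mod 14 = 11
Fraction = 11 / 14 = 11/14 (gcd(11,14)=1) = 11/14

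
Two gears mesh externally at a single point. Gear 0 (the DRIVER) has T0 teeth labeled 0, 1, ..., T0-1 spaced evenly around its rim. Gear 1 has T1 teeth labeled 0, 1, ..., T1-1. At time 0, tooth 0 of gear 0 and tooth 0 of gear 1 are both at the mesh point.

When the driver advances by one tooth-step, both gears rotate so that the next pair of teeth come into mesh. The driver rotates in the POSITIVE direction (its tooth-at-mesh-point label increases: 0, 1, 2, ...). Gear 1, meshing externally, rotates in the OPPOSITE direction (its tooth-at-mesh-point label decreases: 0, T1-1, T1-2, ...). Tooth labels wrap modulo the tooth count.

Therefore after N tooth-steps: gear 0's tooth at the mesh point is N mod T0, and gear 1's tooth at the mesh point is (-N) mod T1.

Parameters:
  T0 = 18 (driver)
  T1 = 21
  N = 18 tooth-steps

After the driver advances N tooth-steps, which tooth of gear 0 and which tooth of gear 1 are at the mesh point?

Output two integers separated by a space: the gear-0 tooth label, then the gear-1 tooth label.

Gear 0 (driver, T0=18): tooth at mesh = N mod T0
  18 = 1 * 18 + 0, so 18 mod 18 = 0
  gear 0 tooth = 0
Gear 1 (driven, T1=21): tooth at mesh = (-N) mod T1
  18 = 0 * 21 + 18, so 18 mod 21 = 18
  (-18) mod 21 = (-18) mod 21 = 21 - 18 = 3
Mesh after 18 steps: gear-0 tooth 0 meets gear-1 tooth 3

Answer: 0 3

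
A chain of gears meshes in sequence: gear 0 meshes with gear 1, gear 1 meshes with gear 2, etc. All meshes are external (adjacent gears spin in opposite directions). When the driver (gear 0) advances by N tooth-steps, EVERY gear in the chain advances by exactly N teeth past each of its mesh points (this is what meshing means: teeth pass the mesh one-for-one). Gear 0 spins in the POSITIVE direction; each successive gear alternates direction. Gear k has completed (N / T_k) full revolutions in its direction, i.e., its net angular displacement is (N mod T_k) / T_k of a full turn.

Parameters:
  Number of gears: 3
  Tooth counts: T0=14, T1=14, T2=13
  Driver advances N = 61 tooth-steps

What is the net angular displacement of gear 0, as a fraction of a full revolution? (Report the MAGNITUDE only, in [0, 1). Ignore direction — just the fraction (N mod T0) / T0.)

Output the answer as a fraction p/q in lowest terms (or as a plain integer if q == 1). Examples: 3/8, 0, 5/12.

Answer: 5/14

Derivation:
Chain of 3 gears, tooth counts: [14, 14, 13]
  gear 0: T0=14, direction=positive, advance = 61 mod 14 = 5 teeth = 5/14 turn
  gear 1: T1=14, direction=negative, advance = 61 mod 14 = 5 teeth = 5/14 turn
  gear 2: T2=13, direction=positive, advance = 61 mod 13 = 9 teeth = 9/13 turn
Gear 0: 61 mod 14 = 5
Fraction = 5 / 14 = 5/14 (gcd(5,14)=1) = 5/14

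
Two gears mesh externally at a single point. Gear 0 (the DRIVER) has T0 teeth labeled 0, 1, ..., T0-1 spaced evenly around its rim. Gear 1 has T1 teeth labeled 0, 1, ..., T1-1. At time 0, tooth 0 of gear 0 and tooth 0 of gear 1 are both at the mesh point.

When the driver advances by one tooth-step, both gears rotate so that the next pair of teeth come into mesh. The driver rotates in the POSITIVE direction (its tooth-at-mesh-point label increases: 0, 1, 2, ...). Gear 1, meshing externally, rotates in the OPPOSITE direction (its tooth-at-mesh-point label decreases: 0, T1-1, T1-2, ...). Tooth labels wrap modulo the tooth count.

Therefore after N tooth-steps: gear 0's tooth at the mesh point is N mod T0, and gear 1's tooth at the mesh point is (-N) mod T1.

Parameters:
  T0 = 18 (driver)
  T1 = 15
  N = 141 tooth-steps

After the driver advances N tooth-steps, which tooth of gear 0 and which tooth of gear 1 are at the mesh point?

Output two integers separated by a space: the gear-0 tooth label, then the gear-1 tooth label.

Answer: 15 9

Derivation:
Gear 0 (driver, T0=18): tooth at mesh = N mod T0
  141 = 7 * 18 + 15, so 141 mod 18 = 15
  gear 0 tooth = 15
Gear 1 (driven, T1=15): tooth at mesh = (-N) mod T1
  141 = 9 * 15 + 6, so 141 mod 15 = 6
  (-141) mod 15 = (-6) mod 15 = 15 - 6 = 9
Mesh after 141 steps: gear-0 tooth 15 meets gear-1 tooth 9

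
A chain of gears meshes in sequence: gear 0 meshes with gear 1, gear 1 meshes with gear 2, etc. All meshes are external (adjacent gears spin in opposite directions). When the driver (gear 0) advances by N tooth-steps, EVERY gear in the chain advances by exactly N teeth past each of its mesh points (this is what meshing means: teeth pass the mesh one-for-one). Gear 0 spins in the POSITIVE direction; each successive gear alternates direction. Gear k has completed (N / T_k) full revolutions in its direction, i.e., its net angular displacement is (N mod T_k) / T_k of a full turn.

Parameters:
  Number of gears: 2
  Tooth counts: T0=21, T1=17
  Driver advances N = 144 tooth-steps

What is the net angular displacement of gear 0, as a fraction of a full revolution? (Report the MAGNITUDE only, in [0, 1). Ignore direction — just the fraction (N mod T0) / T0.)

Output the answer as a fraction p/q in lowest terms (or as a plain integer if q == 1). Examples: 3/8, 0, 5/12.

Answer: 6/7

Derivation:
Chain of 2 gears, tooth counts: [21, 17]
  gear 0: T0=21, direction=positive, advance = 144 mod 21 = 18 teeth = 18/21 turn
  gear 1: T1=17, direction=negative, advance = 144 mod 17 = 8 teeth = 8/17 turn
Gear 0: 144 mod 21 = 18
Fraction = 18 / 21 = 6/7 (gcd(18,21)=3) = 6/7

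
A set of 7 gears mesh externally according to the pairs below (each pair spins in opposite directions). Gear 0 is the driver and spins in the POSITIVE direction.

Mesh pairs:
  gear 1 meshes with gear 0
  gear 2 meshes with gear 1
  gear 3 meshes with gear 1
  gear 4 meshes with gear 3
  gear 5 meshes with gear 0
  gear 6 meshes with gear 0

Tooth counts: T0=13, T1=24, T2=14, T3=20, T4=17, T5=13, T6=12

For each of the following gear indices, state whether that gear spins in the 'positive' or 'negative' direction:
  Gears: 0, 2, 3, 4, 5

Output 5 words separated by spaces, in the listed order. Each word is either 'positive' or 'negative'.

Gear 0 (driver): positive (depth 0)
  gear 1: meshes with gear 0 -> depth 1 -> negative (opposite of gear 0)
  gear 2: meshes with gear 1 -> depth 2 -> positive (opposite of gear 1)
  gear 3: meshes with gear 1 -> depth 2 -> positive (opposite of gear 1)
  gear 4: meshes with gear 3 -> depth 3 -> negative (opposite of gear 3)
  gear 5: meshes with gear 0 -> depth 1 -> negative (opposite of gear 0)
  gear 6: meshes with gear 0 -> depth 1 -> negative (opposite of gear 0)
Queried indices 0, 2, 3, 4, 5 -> positive, positive, positive, negative, negative

Answer: positive positive positive negative negative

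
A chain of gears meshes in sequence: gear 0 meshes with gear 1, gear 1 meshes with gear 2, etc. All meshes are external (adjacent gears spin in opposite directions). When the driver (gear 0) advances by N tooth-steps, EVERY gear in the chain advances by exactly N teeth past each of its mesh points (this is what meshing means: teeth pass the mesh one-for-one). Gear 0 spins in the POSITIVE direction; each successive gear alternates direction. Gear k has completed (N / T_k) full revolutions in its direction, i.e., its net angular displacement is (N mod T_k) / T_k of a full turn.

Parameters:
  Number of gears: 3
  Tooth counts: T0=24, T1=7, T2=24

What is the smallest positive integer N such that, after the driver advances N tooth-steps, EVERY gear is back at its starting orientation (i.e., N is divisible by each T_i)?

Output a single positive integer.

Gear k returns to start when N is a multiple of T_k.
All gears at start simultaneously when N is a common multiple of [24, 7, 24]; the smallest such N is lcm(24, 7, 24).
Start: lcm = T0 = 24
Fold in T1=7: gcd(24, 7) = 1; lcm(24, 7) = 24 * 7 / 1 = 168 / 1 = 168
Fold in T2=24: gcd(168, 24) = 24; lcm(168, 24) = 168 * 24 / 24 = 4032 / 24 = 168
Full cycle length = 168

Answer: 168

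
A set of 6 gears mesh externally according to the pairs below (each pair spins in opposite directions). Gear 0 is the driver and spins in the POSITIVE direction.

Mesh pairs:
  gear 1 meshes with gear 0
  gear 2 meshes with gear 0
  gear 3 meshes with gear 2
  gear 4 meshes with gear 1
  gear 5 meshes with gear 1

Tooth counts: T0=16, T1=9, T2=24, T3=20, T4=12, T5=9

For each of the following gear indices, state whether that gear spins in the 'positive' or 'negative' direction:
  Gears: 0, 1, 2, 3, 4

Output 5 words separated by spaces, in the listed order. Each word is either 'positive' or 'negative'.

Answer: positive negative negative positive positive

Derivation:
Gear 0 (driver): positive (depth 0)
  gear 1: meshes with gear 0 -> depth 1 -> negative (opposite of gear 0)
  gear 2: meshes with gear 0 -> depth 1 -> negative (opposite of gear 0)
  gear 3: meshes with gear 2 -> depth 2 -> positive (opposite of gear 2)
  gear 4: meshes with gear 1 -> depth 2 -> positive (opposite of gear 1)
  gear 5: meshes with gear 1 -> depth 2 -> positive (opposite of gear 1)
Queried indices 0, 1, 2, 3, 4 -> positive, negative, negative, positive, positive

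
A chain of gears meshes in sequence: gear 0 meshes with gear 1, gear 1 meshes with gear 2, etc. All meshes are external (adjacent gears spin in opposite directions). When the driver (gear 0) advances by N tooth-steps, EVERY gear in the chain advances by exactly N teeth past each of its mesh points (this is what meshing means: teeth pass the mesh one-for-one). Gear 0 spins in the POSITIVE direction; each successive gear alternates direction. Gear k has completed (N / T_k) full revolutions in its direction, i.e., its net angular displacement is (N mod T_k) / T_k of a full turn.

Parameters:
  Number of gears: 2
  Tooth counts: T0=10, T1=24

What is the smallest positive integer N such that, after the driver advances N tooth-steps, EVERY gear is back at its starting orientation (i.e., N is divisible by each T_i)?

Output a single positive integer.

Gear k returns to start when N is a multiple of T_k.
All gears at start simultaneously when N is a common multiple of [10, 24]; the smallest such N is lcm(10, 24).
Start: lcm = T0 = 10
Fold in T1=24: gcd(10, 24) = 2; lcm(10, 24) = 10 * 24 / 2 = 240 / 2 = 120
Full cycle length = 120

Answer: 120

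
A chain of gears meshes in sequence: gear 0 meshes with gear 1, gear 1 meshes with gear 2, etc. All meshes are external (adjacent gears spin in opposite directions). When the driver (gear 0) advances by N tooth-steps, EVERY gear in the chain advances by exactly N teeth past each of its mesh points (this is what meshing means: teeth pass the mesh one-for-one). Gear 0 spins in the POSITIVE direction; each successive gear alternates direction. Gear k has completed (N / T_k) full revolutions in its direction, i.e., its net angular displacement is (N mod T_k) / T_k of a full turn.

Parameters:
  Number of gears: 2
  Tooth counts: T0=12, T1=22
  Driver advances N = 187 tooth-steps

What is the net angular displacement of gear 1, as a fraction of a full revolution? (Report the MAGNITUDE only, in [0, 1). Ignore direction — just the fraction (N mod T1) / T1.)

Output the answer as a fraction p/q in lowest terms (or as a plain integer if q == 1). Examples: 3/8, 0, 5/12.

Chain of 2 gears, tooth counts: [12, 22]
  gear 0: T0=12, direction=positive, advance = 187 mod 12 = 7 teeth = 7/12 turn
  gear 1: T1=22, direction=negative, advance = 187 mod 22 = 11 teeth = 11/22 turn
Gear 1: 187 mod 22 = 11
Fraction = 11 / 22 = 1/2 (gcd(11,22)=11) = 1/2

Answer: 1/2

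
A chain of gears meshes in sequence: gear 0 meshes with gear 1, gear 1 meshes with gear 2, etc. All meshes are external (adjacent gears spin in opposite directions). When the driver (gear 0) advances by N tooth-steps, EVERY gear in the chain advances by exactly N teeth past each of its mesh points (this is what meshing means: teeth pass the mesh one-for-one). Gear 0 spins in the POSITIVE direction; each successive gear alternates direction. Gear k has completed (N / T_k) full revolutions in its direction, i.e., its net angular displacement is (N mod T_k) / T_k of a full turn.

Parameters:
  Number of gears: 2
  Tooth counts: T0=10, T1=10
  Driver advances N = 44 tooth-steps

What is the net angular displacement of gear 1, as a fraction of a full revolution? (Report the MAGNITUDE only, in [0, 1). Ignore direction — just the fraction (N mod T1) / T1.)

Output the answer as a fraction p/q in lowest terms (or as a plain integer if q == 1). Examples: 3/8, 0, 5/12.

Answer: 2/5

Derivation:
Chain of 2 gears, tooth counts: [10, 10]
  gear 0: T0=10, direction=positive, advance = 44 mod 10 = 4 teeth = 4/10 turn
  gear 1: T1=10, direction=negative, advance = 44 mod 10 = 4 teeth = 4/10 turn
Gear 1: 44 mod 10 = 4
Fraction = 4 / 10 = 2/5 (gcd(4,10)=2) = 2/5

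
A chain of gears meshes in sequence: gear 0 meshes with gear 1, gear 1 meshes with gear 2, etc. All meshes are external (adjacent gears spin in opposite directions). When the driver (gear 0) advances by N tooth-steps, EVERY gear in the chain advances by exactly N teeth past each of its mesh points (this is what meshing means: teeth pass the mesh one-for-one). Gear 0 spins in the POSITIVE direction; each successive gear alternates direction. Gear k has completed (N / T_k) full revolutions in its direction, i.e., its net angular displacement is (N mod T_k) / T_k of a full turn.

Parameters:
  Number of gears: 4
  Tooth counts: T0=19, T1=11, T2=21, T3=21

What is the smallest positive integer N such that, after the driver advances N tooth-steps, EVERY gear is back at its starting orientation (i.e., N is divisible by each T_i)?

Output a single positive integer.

Gear k returns to start when N is a multiple of T_k.
All gears at start simultaneously when N is a common multiple of [19, 11, 21, 21]; the smallest such N is lcm(19, 11, 21, 21).
Start: lcm = T0 = 19
Fold in T1=11: gcd(19, 11) = 1; lcm(19, 11) = 19 * 11 / 1 = 209 / 1 = 209
Fold in T2=21: gcd(209, 21) = 1; lcm(209, 21) = 209 * 21 / 1 = 4389 / 1 = 4389
Fold in T3=21: gcd(4389, 21) = 21; lcm(4389, 21) = 4389 * 21 / 21 = 92169 / 21 = 4389
Full cycle length = 4389

Answer: 4389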